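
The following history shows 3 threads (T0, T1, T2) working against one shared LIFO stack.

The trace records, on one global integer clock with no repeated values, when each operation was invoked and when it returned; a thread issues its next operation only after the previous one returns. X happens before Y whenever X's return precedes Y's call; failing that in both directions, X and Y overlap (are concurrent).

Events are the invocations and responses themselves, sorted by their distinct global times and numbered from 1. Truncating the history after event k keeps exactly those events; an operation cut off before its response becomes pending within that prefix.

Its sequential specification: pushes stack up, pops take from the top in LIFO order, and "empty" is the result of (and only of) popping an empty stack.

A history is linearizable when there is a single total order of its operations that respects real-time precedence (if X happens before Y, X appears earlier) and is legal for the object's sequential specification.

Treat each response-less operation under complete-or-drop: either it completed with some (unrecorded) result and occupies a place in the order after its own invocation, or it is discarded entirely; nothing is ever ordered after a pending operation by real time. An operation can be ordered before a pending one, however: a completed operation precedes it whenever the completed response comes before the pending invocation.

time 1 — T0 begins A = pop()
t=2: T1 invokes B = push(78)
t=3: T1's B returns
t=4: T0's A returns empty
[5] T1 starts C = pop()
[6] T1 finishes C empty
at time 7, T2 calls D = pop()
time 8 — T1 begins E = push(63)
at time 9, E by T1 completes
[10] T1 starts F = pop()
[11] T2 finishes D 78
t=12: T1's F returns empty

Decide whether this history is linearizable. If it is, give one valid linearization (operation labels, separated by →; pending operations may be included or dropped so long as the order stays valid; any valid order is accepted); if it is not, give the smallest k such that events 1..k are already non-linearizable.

not linearizable — minimal violating prefix: 6 events

prefix check: 1..5 passes, 1..6 fails once C's time-6 response joins
real-time-consistent orders of the 3 completed operations: 2 — all fail the LIFO stack replay
one such order, A, B, C, breaks at step 3 where C pop() → empty is illegal
one such order, B, A, C, breaks at step 2 where A pop() → empty is illegal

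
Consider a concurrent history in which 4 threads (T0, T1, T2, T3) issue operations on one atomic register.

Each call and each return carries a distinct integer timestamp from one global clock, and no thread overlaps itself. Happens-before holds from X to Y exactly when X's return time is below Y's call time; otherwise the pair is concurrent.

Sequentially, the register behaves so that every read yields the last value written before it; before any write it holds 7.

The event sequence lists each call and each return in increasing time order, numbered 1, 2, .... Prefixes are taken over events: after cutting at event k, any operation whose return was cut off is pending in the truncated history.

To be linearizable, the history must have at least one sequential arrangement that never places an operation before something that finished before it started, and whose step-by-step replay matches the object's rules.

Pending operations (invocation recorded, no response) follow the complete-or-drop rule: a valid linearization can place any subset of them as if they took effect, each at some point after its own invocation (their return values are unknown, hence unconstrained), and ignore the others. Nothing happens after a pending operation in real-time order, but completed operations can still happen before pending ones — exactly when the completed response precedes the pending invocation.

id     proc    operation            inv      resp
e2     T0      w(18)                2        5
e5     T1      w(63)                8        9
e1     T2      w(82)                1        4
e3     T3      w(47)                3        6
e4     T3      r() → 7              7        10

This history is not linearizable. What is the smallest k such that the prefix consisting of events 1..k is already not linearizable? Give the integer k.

events 1..9 are linearizable; a witness order is e1, e2, e3, e4, e5:
1. e1 w(82), leaving value 82
2. e2 w(18), leaving value 18
3. e3 w(47), leaving value 47
4. e4 r() (pending, included), leaving value 47
5. e5 w(63), leaving value 63
with event 10 included (e4 responding at time 10), all real-time-consistent orders fail
take e1, e2, e3, e4, e5: step 4 already fails, because e4 r() → 7 cannot occur there
take e1, e2, e3, e5, e4: step 5 already fails, because e4 r() → 7 cannot occur there

10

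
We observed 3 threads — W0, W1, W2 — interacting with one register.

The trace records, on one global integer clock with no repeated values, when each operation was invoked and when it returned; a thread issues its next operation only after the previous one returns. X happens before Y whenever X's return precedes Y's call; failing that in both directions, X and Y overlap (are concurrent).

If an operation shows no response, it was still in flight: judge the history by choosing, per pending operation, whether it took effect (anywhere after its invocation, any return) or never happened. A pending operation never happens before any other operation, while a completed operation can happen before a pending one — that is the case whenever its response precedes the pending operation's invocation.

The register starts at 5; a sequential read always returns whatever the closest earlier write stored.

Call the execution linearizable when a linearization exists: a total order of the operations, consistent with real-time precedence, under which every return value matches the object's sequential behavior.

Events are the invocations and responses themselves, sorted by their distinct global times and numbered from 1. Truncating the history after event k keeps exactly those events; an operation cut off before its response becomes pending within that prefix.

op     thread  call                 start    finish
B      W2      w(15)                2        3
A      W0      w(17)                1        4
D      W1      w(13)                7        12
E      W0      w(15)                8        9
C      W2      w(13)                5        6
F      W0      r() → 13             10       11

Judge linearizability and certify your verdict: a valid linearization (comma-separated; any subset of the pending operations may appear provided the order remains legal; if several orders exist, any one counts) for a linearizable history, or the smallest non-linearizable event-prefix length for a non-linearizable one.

step 1: A w(17) — value 17
step 2: B w(15) — value 15
step 3: C w(13) — value 13
step 4: E w(15) — value 15
step 5: D w(13) — value 13
step 6: F r() → 13 — value 13

linearizable — witness: A, B, C, E, D, F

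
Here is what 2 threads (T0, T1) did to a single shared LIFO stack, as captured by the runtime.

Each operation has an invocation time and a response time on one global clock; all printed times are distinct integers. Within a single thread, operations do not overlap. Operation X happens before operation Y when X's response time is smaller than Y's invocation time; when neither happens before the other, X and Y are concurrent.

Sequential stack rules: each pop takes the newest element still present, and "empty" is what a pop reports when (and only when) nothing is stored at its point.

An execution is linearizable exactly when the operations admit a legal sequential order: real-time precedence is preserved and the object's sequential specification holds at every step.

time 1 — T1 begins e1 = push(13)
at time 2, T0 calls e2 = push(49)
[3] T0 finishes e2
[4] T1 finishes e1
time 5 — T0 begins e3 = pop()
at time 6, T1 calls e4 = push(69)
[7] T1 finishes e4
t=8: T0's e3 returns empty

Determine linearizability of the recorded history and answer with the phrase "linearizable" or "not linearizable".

events 1..7 are fine; event 8 — the response of e3 at time 8 — makes the prefix non-linearizable
every one of the 4 real-time-consistent orders over 4 completed LIFO stack ops fails the sequential spec
e.g. e1, e2, e3, e4: illegal at step 3, since e3 pop() → empty cannot apply there
e.g. e1, e2, e4, e3: illegal at step 4, since e3 pop() → empty cannot apply there

not linearizable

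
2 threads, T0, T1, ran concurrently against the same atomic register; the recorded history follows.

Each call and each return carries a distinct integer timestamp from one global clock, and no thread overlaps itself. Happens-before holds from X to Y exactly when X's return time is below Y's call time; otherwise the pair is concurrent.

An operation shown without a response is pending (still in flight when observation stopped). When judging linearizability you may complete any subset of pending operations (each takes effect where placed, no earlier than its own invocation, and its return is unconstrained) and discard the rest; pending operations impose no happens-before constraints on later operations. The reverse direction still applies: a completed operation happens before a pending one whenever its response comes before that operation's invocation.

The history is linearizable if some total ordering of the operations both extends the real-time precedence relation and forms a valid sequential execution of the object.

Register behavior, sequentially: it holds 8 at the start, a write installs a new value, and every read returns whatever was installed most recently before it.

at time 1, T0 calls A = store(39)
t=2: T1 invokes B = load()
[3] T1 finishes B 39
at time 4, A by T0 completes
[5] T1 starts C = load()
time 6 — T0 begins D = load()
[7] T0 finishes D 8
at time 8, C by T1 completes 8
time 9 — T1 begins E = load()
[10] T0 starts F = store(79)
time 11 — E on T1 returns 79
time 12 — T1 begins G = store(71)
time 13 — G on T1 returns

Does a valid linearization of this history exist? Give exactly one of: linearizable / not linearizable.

not linearizable

through event 6 a valid linearization exists; event 7 (D responding at time 7) ends that
real-time-consistent orders of the 3 completed operations: 2 — all fail the atomic register replay
no escape via the 1 pending operation (C): every completion choice fails
sample order A, B, D (pending dropped) stalls at step 3 — D load() → 8 has no legal effect
sample order B, A, D (pending dropped) stalls at step 1 — B load() → 39 has no legal effect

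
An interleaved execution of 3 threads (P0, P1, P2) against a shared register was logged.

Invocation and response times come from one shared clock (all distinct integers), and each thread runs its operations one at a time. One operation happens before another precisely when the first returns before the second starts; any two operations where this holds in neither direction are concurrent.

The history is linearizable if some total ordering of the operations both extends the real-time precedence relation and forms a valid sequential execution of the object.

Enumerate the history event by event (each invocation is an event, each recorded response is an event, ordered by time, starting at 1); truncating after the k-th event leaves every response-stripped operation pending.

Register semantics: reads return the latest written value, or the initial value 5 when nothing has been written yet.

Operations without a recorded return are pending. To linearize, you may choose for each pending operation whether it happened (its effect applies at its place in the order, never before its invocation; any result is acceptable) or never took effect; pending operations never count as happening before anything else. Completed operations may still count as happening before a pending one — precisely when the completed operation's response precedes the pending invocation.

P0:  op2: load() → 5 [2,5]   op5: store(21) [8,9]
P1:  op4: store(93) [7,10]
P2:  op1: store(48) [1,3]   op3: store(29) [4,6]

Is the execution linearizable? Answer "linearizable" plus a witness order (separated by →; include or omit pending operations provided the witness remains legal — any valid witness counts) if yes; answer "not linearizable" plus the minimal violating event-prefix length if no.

linearizable — witness: op2 → op1 → op3 → op4 → op5

step 1: op2 load() → 5 — value 5
step 2: op1 store(48) — value 48
step 3: op3 store(29) — value 29
step 4: op4 store(93) — value 93
step 5: op5 store(21) — value 21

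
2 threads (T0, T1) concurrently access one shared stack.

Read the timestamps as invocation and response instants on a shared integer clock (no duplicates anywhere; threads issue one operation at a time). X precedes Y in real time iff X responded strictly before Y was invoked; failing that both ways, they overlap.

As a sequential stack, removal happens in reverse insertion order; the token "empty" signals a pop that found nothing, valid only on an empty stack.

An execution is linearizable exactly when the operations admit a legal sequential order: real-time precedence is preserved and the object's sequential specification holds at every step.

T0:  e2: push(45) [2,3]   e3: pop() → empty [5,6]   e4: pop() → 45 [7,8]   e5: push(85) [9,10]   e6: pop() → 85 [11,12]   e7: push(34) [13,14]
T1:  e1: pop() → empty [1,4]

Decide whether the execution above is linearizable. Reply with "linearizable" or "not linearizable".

cut after 5 events: linearizable; cut after 6 events (e3 responds, time 6): not linearizable
real-time-consistent orders of the 3 completed operations: 2 — all fail the stack replay
sample order e1, e2, e3 stalls at step 3 — e3 pop() → empty has no legal effect
sample order e2, e1, e3 stalls at step 2 — e1 pop() → empty has no legal effect

not linearizable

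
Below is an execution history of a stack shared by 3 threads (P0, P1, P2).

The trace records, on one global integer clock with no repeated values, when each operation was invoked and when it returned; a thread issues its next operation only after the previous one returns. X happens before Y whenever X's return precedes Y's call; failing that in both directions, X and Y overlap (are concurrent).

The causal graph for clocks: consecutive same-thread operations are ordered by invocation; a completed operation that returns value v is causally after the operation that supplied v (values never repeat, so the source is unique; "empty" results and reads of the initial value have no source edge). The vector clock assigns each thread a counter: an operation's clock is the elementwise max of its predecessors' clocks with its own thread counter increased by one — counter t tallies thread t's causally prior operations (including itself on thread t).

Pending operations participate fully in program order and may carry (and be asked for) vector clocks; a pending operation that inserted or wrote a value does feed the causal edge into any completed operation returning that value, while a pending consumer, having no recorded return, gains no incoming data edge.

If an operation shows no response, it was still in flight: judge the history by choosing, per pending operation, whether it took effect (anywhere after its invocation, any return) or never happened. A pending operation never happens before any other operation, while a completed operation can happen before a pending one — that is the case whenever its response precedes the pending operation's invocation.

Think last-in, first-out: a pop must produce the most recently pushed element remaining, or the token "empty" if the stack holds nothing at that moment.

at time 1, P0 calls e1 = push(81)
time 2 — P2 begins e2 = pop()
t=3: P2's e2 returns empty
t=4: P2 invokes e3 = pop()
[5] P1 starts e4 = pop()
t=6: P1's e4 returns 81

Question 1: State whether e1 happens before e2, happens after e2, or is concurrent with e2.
concurrent

e1 spans [1,…), e2 spans [2,3]
the intervals overlap in both directions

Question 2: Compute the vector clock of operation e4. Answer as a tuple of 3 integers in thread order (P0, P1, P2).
(1, 1, 0)

e2, invoked 2, has no incoming edges; only P2's bump applies → (0, 0, 1)
e1, invoked 1, has no incoming edges; only P0's bump applies → (1, 0, 0)
invoked at 4, e3 merges VC(e2)=(0, 0, 1) and bumps P2's slot → (0, 0, 2)
invoked at 5, e4 merges VC(e1)=(1, 0, 0) and bumps P1's slot → (1, 1, 0)
target: VC(e4) = (1, 1, 0)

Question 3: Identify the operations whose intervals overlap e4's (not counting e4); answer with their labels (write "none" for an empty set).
e1, e3

overlap test against e4 [5,6]: concurrent iff the interval meets 5..6
e1 [1,…): concurrent
e2 [2,3]: before
e3 [4,…): concurrent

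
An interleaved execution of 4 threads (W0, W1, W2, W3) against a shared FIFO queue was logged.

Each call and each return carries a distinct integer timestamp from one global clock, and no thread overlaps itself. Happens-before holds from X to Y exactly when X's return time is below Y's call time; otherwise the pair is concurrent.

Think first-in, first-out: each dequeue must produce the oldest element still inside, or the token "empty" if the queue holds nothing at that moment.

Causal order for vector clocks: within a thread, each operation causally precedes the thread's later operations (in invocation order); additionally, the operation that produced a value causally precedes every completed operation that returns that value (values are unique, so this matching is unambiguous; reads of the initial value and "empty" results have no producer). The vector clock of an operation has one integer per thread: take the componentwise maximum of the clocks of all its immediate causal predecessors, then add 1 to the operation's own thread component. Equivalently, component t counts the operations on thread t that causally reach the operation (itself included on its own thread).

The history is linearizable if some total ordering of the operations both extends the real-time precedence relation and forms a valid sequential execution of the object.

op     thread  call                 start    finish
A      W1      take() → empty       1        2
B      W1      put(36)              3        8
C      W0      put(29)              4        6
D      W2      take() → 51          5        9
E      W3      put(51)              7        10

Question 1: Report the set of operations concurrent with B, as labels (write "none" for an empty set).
C, D, E

B spans [3,8]; an op avoiding the whole window 3..8 is ordered, any other is concurrent
A [1,2]: before
C [4,6]: concurrent
D [5,9]: concurrent
E [7,10]: concurrent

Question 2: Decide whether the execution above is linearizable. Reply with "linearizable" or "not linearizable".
not linearizable

already the first 9 events (up to D's response at time 9) admit no linearization; the first 8 still do
real-time-consistent orders of the 4 completed operations: 6 — all fail the FIFO queue replay
no completion choice of the 1 pending operation (E) rescues it — every subset was tried
take A, B, C, D (pending dropped): step 4 already fails, because D take() → 51 cannot occur there
take A, B, D, C (pending dropped): step 3 already fails, because D take() → 51 cannot occur there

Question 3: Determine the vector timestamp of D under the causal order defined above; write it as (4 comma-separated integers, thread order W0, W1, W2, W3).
(0, 0, 1, 1)

no predecessors for E (invoked 7): W3 increments from zero → (0, 0, 0, 1)
no predecessors for A (invoked 1): W1 increments from zero → (0, 1, 0, 0)
no predecessors for C (invoked 4): W0 increments from zero → (1, 0, 0, 0)
D, invoked 5, takes VC(E)=(0, 0, 0, 1) under max, adds 1 for W2 → (0, 0, 1, 1)
B, invoked 3, takes VC(A)=(0, 1, 0, 0) under max, adds 1 for W1 → (0, 2, 0, 0)
target: VC(D) = (0, 0, 1, 1)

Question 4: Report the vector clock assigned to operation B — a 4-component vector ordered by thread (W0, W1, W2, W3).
(0, 2, 0, 0)

E (invocation 7): nothing precedes it; W3's component alone gives (0, 0, 0, 1)
A (invocation 1): nothing precedes it; W1's component alone gives (0, 1, 0, 0)
C (invocation 4): nothing precedes it; W0's component alone gives (1, 0, 0, 0)
from VC(E)=(0, 0, 0, 1), D (invoked 5) maxes components and bumps W2 → (0, 0, 1, 1)
from VC(A)=(0, 1, 0, 0), B (invoked 3) maxes components and bumps W1 → (0, 2, 0, 0)
target: VC(B) = (0, 2, 0, 0)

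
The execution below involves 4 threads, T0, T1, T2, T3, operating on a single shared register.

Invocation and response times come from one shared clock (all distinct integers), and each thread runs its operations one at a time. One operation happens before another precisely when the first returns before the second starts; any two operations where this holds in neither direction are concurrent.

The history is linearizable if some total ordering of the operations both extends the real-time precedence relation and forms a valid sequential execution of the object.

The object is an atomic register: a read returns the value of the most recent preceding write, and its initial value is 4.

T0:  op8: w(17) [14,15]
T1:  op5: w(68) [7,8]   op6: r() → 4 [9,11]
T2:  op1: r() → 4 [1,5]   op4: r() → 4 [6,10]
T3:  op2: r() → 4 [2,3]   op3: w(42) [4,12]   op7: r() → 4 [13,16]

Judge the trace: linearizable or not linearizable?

not linearizable

prefix check: 1..10 passes, 1..11 fails once op6's time-11 response joins
6 orders of the 5 completed register ops respect real time; none is legal
include/drop combinations of the 1 pending operation (op3) were all tried; none helps
for example op1, op2, op4, op5, op6 (pending dropped) fails at step 5: op6 r() → 4 is not legal there
for example op1, op2, op5, op4, op6 (pending dropped) fails at step 4: op4 r() → 4 is not legal there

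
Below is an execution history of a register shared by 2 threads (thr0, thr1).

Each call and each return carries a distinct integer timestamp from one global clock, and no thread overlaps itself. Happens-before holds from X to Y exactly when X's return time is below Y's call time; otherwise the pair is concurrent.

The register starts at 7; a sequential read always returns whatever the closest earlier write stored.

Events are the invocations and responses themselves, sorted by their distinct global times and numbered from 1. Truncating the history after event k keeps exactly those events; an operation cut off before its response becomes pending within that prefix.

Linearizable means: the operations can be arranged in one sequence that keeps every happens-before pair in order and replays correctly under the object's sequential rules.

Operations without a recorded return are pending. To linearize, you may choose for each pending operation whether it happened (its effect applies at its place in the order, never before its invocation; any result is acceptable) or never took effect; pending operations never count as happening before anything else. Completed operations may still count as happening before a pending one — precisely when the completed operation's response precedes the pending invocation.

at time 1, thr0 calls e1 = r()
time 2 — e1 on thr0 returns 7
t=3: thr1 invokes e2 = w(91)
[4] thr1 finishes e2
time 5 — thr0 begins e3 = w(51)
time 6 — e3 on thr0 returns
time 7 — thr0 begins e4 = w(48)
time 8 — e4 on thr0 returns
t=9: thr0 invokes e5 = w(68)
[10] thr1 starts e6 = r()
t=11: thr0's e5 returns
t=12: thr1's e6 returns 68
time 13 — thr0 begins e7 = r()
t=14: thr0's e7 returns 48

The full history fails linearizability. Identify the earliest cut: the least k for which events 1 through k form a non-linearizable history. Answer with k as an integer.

one valid order for events 1..13 is e1, e2, e3, e4, e5, e6:
step 1: e1 r() → 7 — value 7
step 2: e2 w(91) — value 91
step 3: e3 w(51) — value 51
step 4: e4 w(48) — value 48
step 5: e5 w(68) — value 68
step 6: e6 r() → 68 — value 68
include event 14 — e7 responding at 14 — and every candidate order breaks
e.g. e1, e2, e3, e4, e5, e6, e7: illegal at step 7, since e7 r() → 48 cannot apply there
e.g. e1, e2, e3, e4, e6, e5, e7: illegal at step 5, since e6 r() → 68 cannot apply there

14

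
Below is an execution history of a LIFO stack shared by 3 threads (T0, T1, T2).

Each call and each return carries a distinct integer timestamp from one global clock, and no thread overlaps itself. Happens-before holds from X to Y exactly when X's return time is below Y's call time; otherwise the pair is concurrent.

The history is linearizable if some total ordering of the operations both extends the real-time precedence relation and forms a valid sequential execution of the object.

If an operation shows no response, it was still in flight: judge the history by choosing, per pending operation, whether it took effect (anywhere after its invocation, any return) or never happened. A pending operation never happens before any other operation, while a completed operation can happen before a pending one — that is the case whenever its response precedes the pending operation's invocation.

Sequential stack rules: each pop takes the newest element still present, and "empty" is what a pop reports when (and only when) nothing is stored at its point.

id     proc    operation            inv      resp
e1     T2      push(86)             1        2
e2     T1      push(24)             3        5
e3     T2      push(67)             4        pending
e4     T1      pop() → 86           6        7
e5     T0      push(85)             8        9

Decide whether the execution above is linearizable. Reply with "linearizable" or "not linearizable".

the violation lands at event 7, e4's response at time 7: events 1..6 linearize, events 1..7 do not
the sole real-time-consistent order of 3 completed operations fails the LIFO stack replay
no completion choice of the 1 pending operation (e3) rescues it — every subset was tried
take e1, e2, e4 (pending dropped): step 3 already fails, because e4 pop() → 86 cannot occur there

not linearizable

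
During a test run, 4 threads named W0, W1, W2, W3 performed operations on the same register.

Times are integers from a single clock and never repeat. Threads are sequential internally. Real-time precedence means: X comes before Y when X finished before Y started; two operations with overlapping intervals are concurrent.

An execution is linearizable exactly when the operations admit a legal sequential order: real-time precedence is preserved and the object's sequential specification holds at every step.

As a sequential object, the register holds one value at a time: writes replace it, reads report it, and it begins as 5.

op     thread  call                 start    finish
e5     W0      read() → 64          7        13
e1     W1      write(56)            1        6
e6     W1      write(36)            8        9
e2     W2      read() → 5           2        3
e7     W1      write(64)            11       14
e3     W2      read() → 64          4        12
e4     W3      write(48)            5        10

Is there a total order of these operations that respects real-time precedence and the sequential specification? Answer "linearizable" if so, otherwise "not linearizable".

one valid linearization: e2, e1, e4, e6, e7, e3, e5
1. e2 read() → 5, leaving value 5
2. e1 write(56), leaving value 56
3. e4 write(48), leaving value 48
4. e6 write(36), leaving value 36
5. e7 write(64), leaving value 64
6. e3 read() → 64, leaving value 64
7. e5 read() → 64, leaving value 64

linearizable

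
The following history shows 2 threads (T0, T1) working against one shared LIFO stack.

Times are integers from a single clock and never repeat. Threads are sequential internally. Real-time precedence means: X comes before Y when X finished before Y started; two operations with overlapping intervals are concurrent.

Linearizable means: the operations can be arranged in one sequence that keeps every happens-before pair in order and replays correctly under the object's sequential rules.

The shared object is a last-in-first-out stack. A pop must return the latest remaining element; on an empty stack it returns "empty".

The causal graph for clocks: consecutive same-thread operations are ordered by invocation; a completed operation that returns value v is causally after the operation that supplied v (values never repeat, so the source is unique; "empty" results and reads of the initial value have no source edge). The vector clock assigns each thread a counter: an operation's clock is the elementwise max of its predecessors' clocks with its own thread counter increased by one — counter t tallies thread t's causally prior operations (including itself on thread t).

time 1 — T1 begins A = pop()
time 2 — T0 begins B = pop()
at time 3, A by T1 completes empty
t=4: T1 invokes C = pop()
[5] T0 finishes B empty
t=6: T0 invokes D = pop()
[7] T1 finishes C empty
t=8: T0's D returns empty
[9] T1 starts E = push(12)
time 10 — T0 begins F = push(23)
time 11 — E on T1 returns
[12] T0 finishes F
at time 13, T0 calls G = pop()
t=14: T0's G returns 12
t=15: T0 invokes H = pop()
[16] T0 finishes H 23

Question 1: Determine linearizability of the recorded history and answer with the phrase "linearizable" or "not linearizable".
linearizable

witness order: A, B, C, D, F, E, G, H
after step 1 (A pop() → empty): stack <>
after step 2 (B pop() → empty): stack <>
after step 3 (C pop() → empty): stack <>
after step 4 (D pop() → empty): stack <>
after step 5 (F push(23)): stack <23>
after step 6 (E push(12)): stack <23,12>
after step 7 (G pop() → 12): stack <23>
after step 8 (H pop() → 23): stack <>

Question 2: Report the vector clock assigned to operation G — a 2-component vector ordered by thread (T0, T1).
(4, 3)

A, invoked 1, has no incoming edges; only T1's bump applies → (0, 1)
B, invoked 2, has no incoming edges; only T0's bump applies → (1, 0)
merge at C (invoked 4): VC(A)=(0, 1), own-thread bump on T1 → (0, 2)
merge at D (invoked 6): VC(B)=(1, 0), own-thread bump on T0 → (2, 0)
merge at E (invoked 9): VC(C)=(0, 2), own-thread bump on T1 → (0, 3)
merge at F (invoked 10): VC(D)=(2, 0), own-thread bump on T0 → (3, 0)
merge at G (invoked 13): VC(E)=(0, 3), VC(F)=(3, 0), own-thread bump on T0 → (4, 3)
merge at H (invoked 15): VC(F)=(3, 0), VC(G)=(4, 3), own-thread bump on T0 → (5, 3)
target: VC(G) = (4, 3)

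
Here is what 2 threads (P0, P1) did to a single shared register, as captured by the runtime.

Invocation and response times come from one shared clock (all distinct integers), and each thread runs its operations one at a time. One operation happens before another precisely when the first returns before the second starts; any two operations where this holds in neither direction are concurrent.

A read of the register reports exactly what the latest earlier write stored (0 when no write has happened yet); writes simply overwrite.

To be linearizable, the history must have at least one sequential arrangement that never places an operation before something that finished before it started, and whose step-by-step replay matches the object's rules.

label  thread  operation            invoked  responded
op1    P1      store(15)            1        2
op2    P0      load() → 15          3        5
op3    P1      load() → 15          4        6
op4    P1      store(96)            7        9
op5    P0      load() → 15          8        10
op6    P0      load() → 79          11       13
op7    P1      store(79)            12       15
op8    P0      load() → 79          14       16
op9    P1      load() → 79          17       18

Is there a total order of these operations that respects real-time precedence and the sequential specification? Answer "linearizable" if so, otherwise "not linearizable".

one valid linearization: op1, op2, op3, op5, op4, op7, op6, op8, op9
1. op1 store(15), leaving value 15
2. op2 load() → 15, leaving value 15
3. op3 load() → 15, leaving value 15
4. op5 load() → 15, leaving value 15
5. op4 store(96), leaving value 96
6. op7 store(79), leaving value 79
7. op6 load() → 79, leaving value 79
8. op8 load() → 79, leaving value 79
9. op9 load() → 79, leaving value 79

linearizable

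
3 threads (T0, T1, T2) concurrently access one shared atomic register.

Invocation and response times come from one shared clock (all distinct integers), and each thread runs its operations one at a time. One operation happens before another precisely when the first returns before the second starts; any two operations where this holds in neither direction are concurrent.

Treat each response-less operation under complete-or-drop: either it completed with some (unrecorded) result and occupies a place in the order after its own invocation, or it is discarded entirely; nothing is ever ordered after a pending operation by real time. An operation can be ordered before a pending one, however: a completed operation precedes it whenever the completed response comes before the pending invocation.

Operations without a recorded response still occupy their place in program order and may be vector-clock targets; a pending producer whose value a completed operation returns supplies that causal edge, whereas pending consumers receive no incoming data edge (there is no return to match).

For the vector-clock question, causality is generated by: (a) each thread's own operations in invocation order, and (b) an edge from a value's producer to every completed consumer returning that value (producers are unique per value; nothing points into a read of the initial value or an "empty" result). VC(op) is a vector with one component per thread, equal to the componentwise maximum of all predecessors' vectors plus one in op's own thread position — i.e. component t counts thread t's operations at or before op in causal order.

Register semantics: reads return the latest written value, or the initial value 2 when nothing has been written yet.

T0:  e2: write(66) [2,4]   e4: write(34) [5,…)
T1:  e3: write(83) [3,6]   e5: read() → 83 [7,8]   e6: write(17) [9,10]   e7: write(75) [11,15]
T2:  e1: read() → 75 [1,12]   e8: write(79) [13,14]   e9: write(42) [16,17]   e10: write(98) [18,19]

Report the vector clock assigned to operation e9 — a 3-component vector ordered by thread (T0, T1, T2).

(0, 4, 3)

invoked at 3, e3 has no predecessors; its own T1 bump gives (0, 1, 0)
invoked at 2, e2 has no predecessors; its own T0 bump gives (1, 0, 0)
e5, invoked 7, takes VC(e3)=(0, 1, 0) under max, adds 1 for T1 → (0, 2, 0)
e4, invoked 5, takes VC(e2)=(1, 0, 0) under max, adds 1 for T0 → (2, 0, 0)
e6, invoked 9, takes VC(e5)=(0, 2, 0) under max, adds 1 for T1 → (0, 3, 0)
e7, invoked 11, takes VC(e6)=(0, 3, 0) under max, adds 1 for T1 → (0, 4, 0)
e1, invoked 1, takes VC(e7)=(0, 4, 0) under max, adds 1 for T2 → (0, 4, 1)
e8, invoked 13, takes VC(e1)=(0, 4, 1) under max, adds 1 for T2 → (0, 4, 2)
e9, invoked 16, takes VC(e8)=(0, 4, 2) under max, adds 1 for T2 → (0, 4, 3)
e10, invoked 18, takes VC(e9)=(0, 4, 3) under max, adds 1 for T2 → (0, 4, 4)
target: VC(e9) = (0, 4, 3)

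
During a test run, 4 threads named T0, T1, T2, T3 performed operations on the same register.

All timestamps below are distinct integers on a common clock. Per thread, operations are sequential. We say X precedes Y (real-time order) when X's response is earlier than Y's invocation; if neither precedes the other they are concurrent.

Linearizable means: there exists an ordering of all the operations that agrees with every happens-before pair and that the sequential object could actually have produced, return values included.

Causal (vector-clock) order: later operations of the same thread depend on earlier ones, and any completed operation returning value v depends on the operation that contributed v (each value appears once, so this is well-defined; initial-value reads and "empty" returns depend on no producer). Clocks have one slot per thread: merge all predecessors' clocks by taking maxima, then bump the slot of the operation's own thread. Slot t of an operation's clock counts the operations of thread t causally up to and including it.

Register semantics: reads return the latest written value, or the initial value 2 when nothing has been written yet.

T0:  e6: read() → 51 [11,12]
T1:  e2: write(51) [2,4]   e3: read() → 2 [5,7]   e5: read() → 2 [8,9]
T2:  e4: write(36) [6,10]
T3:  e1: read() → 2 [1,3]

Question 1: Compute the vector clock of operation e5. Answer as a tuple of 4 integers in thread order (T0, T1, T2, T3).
Answer: (0, 3, 0, 0)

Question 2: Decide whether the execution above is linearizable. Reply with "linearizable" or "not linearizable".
not linearizable

the violation lands at event 7, e3's response at time 7: events 1..6 linearize, events 1..7 do not
3 completed operations, 2 real-time-consistent orders — every register replay fails
no completion choice of the 1 pending operation (e4) rescues it — every subset was tried
take e1, e2, e3 (pending dropped): step 3 already fails, because e3 read() → 2 cannot occur there
take e2, e1, e3 (pending dropped): step 2 already fails, because e1 read() → 2 cannot occur there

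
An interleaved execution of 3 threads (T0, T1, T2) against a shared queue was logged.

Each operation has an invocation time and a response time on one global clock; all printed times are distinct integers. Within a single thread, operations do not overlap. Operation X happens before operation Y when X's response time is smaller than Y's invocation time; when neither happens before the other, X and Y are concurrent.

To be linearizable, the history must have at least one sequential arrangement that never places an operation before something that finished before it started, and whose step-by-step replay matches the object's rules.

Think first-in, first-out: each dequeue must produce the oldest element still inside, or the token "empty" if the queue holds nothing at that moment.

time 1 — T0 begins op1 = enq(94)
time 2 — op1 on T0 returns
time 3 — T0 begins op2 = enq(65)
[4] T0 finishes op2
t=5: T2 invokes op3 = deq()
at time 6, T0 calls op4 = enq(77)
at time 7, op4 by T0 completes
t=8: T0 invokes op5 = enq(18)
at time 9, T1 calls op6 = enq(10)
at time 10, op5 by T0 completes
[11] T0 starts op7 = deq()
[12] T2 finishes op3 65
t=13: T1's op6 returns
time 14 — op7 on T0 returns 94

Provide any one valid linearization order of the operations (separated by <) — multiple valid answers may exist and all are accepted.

op1 < op2 < op4 < op5 < op6 < op7 < op3

after step 1 (op1 enq(94)): queue <94>
after step 2 (op2 enq(65)): queue <94,65>
after step 3 (op4 enq(77)): queue <94,65,77>
after step 4 (op5 enq(18)): queue <94,65,77,18>
after step 5 (op6 enq(10)): queue <94,65,77,18,10>
after step 6 (op7 deq() → 94): queue <65,77,18,10>
after step 7 (op3 deq() → 65): queue <77,18,10>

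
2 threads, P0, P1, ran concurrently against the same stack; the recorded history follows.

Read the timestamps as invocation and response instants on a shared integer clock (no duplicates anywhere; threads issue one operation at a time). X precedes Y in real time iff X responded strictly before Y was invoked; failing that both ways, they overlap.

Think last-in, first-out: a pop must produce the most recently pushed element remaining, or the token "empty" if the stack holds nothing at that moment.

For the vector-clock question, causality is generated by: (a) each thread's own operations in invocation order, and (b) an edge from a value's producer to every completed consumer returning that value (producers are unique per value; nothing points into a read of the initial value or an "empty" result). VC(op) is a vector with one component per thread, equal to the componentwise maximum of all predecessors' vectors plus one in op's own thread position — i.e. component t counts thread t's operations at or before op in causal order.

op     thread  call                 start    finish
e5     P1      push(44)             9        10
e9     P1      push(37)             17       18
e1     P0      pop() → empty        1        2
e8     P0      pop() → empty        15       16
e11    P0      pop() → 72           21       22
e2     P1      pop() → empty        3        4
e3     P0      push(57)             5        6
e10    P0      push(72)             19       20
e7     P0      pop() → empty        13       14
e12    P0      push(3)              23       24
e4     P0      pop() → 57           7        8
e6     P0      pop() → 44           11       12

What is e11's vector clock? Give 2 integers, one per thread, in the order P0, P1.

(8, 2)

invoked at 3, e2 has no predecessors; its own P1 bump gives (0, 1)
invoked at 1, e1 has no predecessors; its own P0 bump gives (1, 0)
invoked at 9, e5 merges VC(e2)=(0, 1) and bumps P1's slot → (0, 2)
invoked at 5, e3 merges VC(e1)=(1, 0) and bumps P0's slot → (2, 0)
invoked at 17, e9 merges VC(e5)=(0, 2) and bumps P1's slot → (0, 3)
invoked at 7, e4 merges VC(e3)=(2, 0) and bumps P0's slot → (3, 0)
invoked at 11, e6 merges VC(e4)=(3, 0), VC(e5)=(0, 2) and bumps P0's slot → (4, 2)
invoked at 13, e7 merges VC(e6)=(4, 2) and bumps P0's slot → (5, 2)
invoked at 15, e8 merges VC(e7)=(5, 2) and bumps P0's slot → (6, 2)
invoked at 19, e10 merges VC(e8)=(6, 2) and bumps P0's slot → (7, 2)
invoked at 21, e11 merges VC(e10)=(7, 2) and bumps P0's slot → (8, 2)
invoked at 23, e12 merges VC(e11)=(8, 2) and bumps P0's slot → (9, 2)
target: VC(e11) = (8, 2)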